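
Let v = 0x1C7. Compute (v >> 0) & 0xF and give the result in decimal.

7

v = 0111000111
Shift right by 0: 0111000111
Mask low 4 bits: 0111 = 7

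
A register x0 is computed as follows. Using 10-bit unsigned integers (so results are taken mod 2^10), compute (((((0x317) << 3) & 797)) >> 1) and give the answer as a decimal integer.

0x317 = 1100010111
→ << 3 (mod 2^10) → 0010111000 = 184
797 = 1100011101
→ & → 0000011000 = 24
→ >> 1 → 0000001100 = 12

12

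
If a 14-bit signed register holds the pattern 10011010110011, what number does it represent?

-6477

pattern = 10011010110011 (MSB is 1 ⇒ negative)
Invert: 01100101001100, add 1 → 01100101001101 = 6477, so the value is -6477.
(Equivalently: 9907 - 2^14 = 9907 - 16384 = -6477.)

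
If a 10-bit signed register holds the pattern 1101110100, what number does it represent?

pattern = 1101110100 (MSB is 1 ⇒ negative)
Invert: 0010001011, add 1 → 0010001100 = 140, so the value is -140.
(Equivalently: 884 - 2^10 = 884 - 1024 = -140.)

-140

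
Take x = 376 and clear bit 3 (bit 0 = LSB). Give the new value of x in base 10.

368

x = 0101111000
bit 3 is currently 1; clear it via x & ~(1 << 3) = x & ~8
→ 0101110000 = 368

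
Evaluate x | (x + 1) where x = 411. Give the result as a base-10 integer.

415

x = 110011011 = 411
x + 1 = 110011100
OR    = 110011111 = 415
(x | (x + 1) sets the lowest cleared bit.)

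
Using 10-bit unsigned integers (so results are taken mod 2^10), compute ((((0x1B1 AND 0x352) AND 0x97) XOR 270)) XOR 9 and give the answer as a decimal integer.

0x1B1 = 0110110001
0x352 = 1101010010
→ AND → 0100010000 = 272
0x97 = 0010010111
→ AND → 0000010000 = 16
270 = 0100001110
→ XOR → 0100011110 = 286
9 = 0000001001
→ XOR → 0100010111 = 279

279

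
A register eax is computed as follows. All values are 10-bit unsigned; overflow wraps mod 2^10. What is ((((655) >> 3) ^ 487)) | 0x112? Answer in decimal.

655 = 1010001111
→ >> 3 → 0001010001 = 81
487 = 0111100111
→ ^ → 0110110110 = 438
0x112 = 0100010010
→ | → 0110110110 = 438

438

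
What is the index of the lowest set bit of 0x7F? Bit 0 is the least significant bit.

0x7F = 1111111
Trailing zeros: 0, so the lowest set bit is bit 0 (value 1).

0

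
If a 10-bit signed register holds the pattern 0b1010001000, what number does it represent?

-376

pattern = 1010001000 (MSB is 1 ⇒ negative)
Invert: 0101110111, add 1 → 0101111000 = 376, so the value is -376.
(Equivalently: 648 - 2^10 = 648 - 1024 = -376.)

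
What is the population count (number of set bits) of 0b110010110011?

7

n = 110010110011
Count the 1s: 1 + 1 + 1 + 1 + 1 + 1 + 1 = 7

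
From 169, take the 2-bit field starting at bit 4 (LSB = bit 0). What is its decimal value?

2

v = 00010101001
Shift right by 4: 0001010
Mask low 2 bits: 10 = 2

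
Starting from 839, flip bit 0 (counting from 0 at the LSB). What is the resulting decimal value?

838

x = 0001101000111
bit 0 is currently 1; toggle it via x ^ (1 << 0) = x ^ 1
→ 0001101000110 = 838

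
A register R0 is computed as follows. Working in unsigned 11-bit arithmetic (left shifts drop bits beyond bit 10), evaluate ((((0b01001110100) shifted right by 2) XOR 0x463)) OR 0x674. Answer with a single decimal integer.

0b01001110100 = 01001110100
→ shifted right by 2 → 00010011101 = 157
0x463 = 10001100011
→ XOR → 10011111110 = 1278
0x674 = 11001110100
→ OR → 11011111110 = 1790

1790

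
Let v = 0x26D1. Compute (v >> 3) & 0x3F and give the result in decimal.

26

v = 10011011010001
Shift right by 3: 10011011010
Mask low 6 bits: 011010 = 26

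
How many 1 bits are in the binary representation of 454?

5

454 = 111000110
Count the 1s: 1 + 1 + 1 + 1 + 1 = 5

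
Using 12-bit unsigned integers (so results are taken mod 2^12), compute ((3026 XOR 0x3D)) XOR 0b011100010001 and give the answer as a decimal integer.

3026 = 101111010010
0x3D = 000000111101
→ XOR → 101111101111 = 3055
0b011100010001 = 011100010001
→ XOR → 110011111110 = 3326

3326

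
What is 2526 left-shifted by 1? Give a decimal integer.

2526 = 0100111011110
shift left by 1 → 1001110111100 = 5052
(equivalently, 2526 × 2^1 = 2526 × 2)

5052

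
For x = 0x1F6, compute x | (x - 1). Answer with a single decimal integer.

503

x = 111110110 = 502
x - 1 = 111110101
OR    = 111110111 = 503
(x | (x - 1) sets all bits below the lowest set bit.)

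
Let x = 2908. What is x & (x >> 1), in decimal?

268

x = 101101011100 = 2908
x>>1 = 010110101110
AND  = 000100001100 = 268
(x & (x >> 1) has a 1 wherever x has two consecutive 1 bits.)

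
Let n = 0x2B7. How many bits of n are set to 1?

0x2B7 = 1010110111
Count the 1s: 1 + 1 + 1 + 1 + 1 + 1 + 1 = 7

7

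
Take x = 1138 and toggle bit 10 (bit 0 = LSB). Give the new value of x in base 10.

x = 10001110010
bit 10 is currently 1; toggle it via x ^ (1 << 10) = x ^ 1024
→ 00001110010 = 114

114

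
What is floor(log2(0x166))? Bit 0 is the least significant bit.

0x166 = 101100110
The topmost 1 is at position 8 (since 2^8 = 256 ≤ 358 < 512).

8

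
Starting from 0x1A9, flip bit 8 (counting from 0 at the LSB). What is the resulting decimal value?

169

x = 0110101001
bit 8 is currently 1; toggle it via x ^ (1 << 8) = x ^ 256
→ 0010101001 = 169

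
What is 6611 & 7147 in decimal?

6595

6611 = 1100111010011
7147 = 1101111101011
AND → 1100111000011 = 6595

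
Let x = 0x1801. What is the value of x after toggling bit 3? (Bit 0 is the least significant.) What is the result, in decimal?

x = 001100000000001
bit 3 is currently 0; toggle it via x ^ (1 << 3) = x ^ 8
→ 001100000001001 = 6153

6153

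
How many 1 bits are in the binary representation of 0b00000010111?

n = 10111
Count the 1s: 1 + 1 + 1 + 1 = 4

4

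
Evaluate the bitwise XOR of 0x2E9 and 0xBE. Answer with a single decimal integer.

599

0x2E9 = 1011101001
0xBE = 0010111110
XOR → 1001010111 = 599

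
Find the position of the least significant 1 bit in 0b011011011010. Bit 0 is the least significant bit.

0b011011011010 = 11011011010
Trailing zeros: 1, so the lowest set bit is bit 1 (value 2).

1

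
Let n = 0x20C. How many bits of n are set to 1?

0x20C = 1000001100
Count the 1s: 1 + 1 + 1 = 3

3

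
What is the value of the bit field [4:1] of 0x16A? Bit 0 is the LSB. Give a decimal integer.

v = 0101101010
Shift right by 1: 010110101
Mask low 4 bits: 0101 = 5

5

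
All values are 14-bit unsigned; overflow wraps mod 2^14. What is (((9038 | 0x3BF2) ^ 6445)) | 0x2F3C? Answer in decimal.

12287

9038 = 10001101001110
0x3BF2 = 11101111110010
→ | → 11101111111110 = 15358
6445 = 01100100101101
→ ^ → 10001011010011 = 8915
0x2F3C = 10111100111100
→ | → 10111111111111 = 12287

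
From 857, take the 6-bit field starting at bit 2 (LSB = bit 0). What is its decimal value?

v = 01101011001
Shift right by 2: 011010110
Mask low 6 bits: 010110 = 22

22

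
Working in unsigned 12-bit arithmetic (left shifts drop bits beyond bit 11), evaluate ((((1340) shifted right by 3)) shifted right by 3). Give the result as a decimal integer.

20

1340 = 010100111100
→ shifted right by 3 → 000010100111 = 167
→ shifted right by 3 → 000000010100 = 20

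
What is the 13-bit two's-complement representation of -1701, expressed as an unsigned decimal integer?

6491

1701 in 13 bits: 0011010100101
Invert: 1100101011010
Add 1:  1100101011011 = 6491
(Check: 2^13 - 1701 = 8192 - 1701 = 6491.)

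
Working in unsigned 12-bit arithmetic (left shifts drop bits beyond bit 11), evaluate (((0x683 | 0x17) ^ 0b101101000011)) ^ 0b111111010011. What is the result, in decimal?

0x683 = 011010000011
0x17 = 000000010111
→ | → 011010010111 = 1687
0b101101000011 = 101101000011
→ ^ → 110111010100 = 3540
0b111111010011 = 111111010011
→ ^ → 001000000111 = 519

519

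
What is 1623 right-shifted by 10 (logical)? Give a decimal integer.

1

1623 = 11001010111
shift right by 10 → 00000000001 = 1
(equivalently, floor(1623 / 1024))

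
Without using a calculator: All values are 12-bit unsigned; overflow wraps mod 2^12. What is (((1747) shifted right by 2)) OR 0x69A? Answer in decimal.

1747 = 011011010011
→ shifted right by 2 → 000110110100 = 436
0x69A = 011010011010
→ OR → 011110111110 = 1982

1982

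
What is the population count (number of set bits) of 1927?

1927 = 11110000111
Count the 1s: 1 + 1 + 1 + 1 + 1 + 1 + 1 = 7

7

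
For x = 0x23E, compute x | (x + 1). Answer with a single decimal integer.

575

x = 1000111110 = 574
x + 1 = 1000111111
OR    = 1000111111 = 575
(x | (x + 1) sets the lowest cleared bit.)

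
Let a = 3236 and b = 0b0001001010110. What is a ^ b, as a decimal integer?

3236 = 110010100100
b = 001001010110
XOR → 111011110010 = 3826

3826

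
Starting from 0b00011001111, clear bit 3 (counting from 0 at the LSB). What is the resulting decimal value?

199

x = 00011001111
bit 3 is currently 1; clear it via x & ~(1 << 3) = x & ~8
→ 00011000111 = 199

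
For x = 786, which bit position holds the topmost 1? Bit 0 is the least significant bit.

9

786 = 1100010010
The topmost 1 is at position 9 (since 2^9 = 512 ≤ 786 < 1024).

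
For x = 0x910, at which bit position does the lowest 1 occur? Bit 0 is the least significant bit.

0x910 = 100100010000
Trailing zeros: 4, so the lowest set bit is bit 4 (value 16).

4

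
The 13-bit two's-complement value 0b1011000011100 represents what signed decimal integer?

-2532

pattern = 1011000011100 (MSB is 1 ⇒ negative)
Invert: 0100111100011, add 1 → 0100111100100 = 2532, so the value is -2532.
(Equivalently: 5660 - 2^13 = 5660 - 8192 = -2532.)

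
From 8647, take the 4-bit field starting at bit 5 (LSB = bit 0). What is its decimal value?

14

v = 10000111000111
Shift right by 5: 100001110
Mask low 4 bits: 1110 = 14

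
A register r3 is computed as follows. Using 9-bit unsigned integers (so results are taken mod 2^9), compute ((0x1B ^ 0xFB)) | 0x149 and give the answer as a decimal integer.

0x1B = 000011011
0xFB = 011111011
→ ^ → 011100000 = 224
0x149 = 101001001
→ | → 111101001 = 489

489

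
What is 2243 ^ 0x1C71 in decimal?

2243 = 0100011000011
0x1C71 = 1110001110001
XOR → 1010010110010 = 5298

5298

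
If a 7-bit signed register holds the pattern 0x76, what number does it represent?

-10

pattern = 1110110 (MSB is 1 ⇒ negative)
Invert: 0001001, add 1 → 0001010 = 10, so the value is -10.
(Equivalently: 118 - 2^7 = 118 - 128 = -10.)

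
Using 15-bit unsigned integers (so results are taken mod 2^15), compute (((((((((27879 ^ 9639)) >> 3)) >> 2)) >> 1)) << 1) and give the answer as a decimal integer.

586

27879 = 110110011100111
9639 = 010010110100111
→ ^ → 100100101000000 = 18752
→ >> 3 → 000100100101000 = 2344
→ >> 2 → 000001001001010 = 586
→ >> 1 → 000000100100101 = 293
→ << 1 (mod 2^15) → 000001001001010 = 586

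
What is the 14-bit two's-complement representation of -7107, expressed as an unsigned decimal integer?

7107 in 14 bits: 01101111000011
Invert: 10010000111100
Add 1:  10010000111101 = 9277
(Check: 2^14 - 7107 = 16384 - 7107 = 9277.)

9277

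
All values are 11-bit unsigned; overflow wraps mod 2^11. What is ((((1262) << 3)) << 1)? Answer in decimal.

1760

1262 = 10011101110
→ << 3 (mod 2^11) → 11101110000 = 1904
→ << 1 (mod 2^11) → 11011100000 = 1760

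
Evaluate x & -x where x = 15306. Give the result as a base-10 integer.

2

x = 11101111001010 = 15306
-x (two's complement) = …00010000110110
AND   = 00000000000010 = 2
(x & -x isolates the lowest set bit of x.)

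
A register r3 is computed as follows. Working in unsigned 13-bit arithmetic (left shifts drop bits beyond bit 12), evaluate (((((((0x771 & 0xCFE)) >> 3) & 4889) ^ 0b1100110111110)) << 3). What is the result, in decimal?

3504

0x771 = 0011101110001
0xCFE = 0110011111110
→ & → 0010001110000 = 1136
→ >> 3 → 0000010001110 = 142
4889 = 1001100011001
→ & → 0000000001000 = 8
0b1100110111110 = 1100110111110
→ ^ → 1100110110110 = 6582
→ << 3 (mod 2^13) → 0110110110000 = 3504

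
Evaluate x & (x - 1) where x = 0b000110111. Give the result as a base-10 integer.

x = 110111 = 55
x - 1 = 110110
AND   = 110110 = 54
(x & (x - 1) clears the lowest set bit of x.)

54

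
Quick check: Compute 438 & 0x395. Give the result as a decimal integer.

438 = 0110110110
0x395 = 1110010101
AND → 0110010100 = 404

404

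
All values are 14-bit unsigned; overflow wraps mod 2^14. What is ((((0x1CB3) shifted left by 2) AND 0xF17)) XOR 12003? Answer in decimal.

0x1CB3 = 01110010110011
→ shifted left by 2 (mod 2^14) → 11001011001100 = 13004
0xF17 = 00111100010111
→ AND → 00001000000100 = 516
12003 = 10111011100011
→ XOR → 10110011100111 = 11495

11495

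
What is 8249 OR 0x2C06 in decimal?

11327

8249 = 10000000111001
0x2C06 = 10110000000110
 OR → 10110000111111 = 11327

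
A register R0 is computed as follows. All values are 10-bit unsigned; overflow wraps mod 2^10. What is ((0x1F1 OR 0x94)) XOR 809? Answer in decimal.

732

0x1F1 = 0111110001
0x94 = 0010010100
→ OR → 0111110101 = 501
809 = 1100101001
→ XOR → 1011011100 = 732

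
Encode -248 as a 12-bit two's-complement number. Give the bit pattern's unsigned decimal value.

3848

248 in 12 bits: 000011111000
Invert: 111100000111
Add 1:  111100001000 = 3848
(Check: 2^12 - 248 = 4096 - 248 = 3848.)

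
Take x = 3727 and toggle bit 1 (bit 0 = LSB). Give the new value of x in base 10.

x = 0111010001111
bit 1 is currently 1; toggle it via x ^ (1 << 1) = x ^ 2
→ 0111010001101 = 3725

3725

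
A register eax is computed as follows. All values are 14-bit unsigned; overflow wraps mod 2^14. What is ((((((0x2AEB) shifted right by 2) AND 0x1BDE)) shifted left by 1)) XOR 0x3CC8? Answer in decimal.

0x2AEB = 10101011101011
→ shifted right by 2 → 00101010111010 = 2746
0x1BDE = 01101111011110
→ AND → 00101010011010 = 2714
→ shifted left by 1 (mod 2^14) → 01010100110100 = 5428
0x3CC8 = 11110011001000
→ XOR → 10100111111100 = 10748

10748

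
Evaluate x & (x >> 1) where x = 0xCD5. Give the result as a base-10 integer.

x = 110011010101 = 3285
x>>1 = 011001101010
AND  = 010001000000 = 1088
(x & (x >> 1) has a 1 wherever x has two consecutive 1 bits.)

1088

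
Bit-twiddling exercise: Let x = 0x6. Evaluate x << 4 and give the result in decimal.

0x6 = 0000110
shift left by 4 → 1100000 = 96
(equivalently, 6 × 2^4 = 6 × 16)

96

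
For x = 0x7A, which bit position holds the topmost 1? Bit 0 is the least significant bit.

6

0x7A = 1111010
The topmost 1 is at position 6 (since 2^6 = 64 ≤ 122 < 128).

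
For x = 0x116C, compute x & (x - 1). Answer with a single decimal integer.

4456

x = 1000101101100 = 4460
x - 1 = 1000101101011
AND   = 1000101101000 = 4456
(x & (x - 1) clears the lowest set bit of x.)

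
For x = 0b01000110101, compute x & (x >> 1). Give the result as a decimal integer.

x = 1000110101 = 565
x>>1 = 0100011010
AND  = 0000010000 = 16
(x & (x >> 1) has a 1 wherever x has two consecutive 1 bits.)

16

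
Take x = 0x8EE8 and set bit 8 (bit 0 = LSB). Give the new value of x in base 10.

x = 1000111011101000
bit 8 is currently 0; set it via x | (1 << 8) = x | 256
→ 1000111111101000 = 36840

36840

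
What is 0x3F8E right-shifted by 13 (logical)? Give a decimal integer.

1

0x3F8E = 11111110001110
shift right by 13 → 00000000000001 = 1
(equivalently, floor(16270 / 8192))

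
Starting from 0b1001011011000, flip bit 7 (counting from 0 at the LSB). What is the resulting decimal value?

x = 1001011011000
bit 7 is currently 1; toggle it via x ^ (1 << 7) = x ^ 128
→ 1001001011000 = 4696

4696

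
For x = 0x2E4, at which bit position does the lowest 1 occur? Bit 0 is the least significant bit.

0x2E4 = 1011100100
Trailing zeros: 2, so the lowest set bit is bit 2 (value 4).

2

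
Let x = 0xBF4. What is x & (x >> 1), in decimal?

496

x = 101111110100 = 3060
x>>1 = 010111111010
AND  = 000111110000 = 496
(x & (x >> 1) has a 1 wherever x has two consecutive 1 bits.)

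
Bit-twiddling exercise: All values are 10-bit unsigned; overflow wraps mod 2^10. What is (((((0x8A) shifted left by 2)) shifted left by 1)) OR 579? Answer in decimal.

595

0x8A = 0010001010
→ shifted left by 2 (mod 2^10) → 1000101000 = 552
→ shifted left by 1 (mod 2^10) → 0001010000 = 80
579 = 1001000011
→ OR → 1001010011 = 595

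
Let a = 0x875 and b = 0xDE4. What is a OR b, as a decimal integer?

0x875 = 100001110101
0xDE4 = 110111100100
 OR → 110111110101 = 3573

3573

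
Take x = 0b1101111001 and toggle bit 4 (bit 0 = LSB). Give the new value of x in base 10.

873

x = 1101111001
bit 4 is currently 1; toggle it via x ^ (1 << 4) = x ^ 16
→ 1101101001 = 873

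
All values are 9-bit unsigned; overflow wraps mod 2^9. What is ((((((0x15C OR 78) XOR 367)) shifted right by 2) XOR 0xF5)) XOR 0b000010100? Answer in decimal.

0x15C = 101011100
78 = 001001110
→ OR → 101011110 = 350
367 = 101101111
→ XOR → 000110001 = 49
→ shifted right by 2 → 000001100 = 12
0xF5 = 011110101
→ XOR → 011111001 = 249
0b000010100 = 000010100
→ XOR → 011101101 = 237

237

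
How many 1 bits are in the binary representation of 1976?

7

1976 = 11110111000
Count the 1s: 1 + 1 + 1 + 1 + 1 + 1 + 1 = 7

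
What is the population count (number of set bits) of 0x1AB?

0x1AB = 110101011
Count the 1s: 1 + 1 + 1 + 1 + 1 + 1 = 6

6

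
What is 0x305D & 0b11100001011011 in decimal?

0x305D = 11000001011101
b = 11100001011011
AND → 11000001011001 = 12377

12377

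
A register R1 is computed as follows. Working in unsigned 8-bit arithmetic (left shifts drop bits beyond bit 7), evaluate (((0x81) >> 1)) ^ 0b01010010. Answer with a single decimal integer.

18

0x81 = 10000001
→ >> 1 → 01000000 = 64
0b01010010 = 01010010
→ ^ → 00010010 = 18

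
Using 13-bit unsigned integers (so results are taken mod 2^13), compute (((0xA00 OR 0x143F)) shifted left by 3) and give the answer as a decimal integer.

0xA00 = 0101000000000
0x143F = 1010000111111
→ OR → 1111000111111 = 7743
→ shifted left by 3 (mod 2^13) → 1000111111000 = 4600

4600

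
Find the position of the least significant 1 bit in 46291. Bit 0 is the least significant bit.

0

46291 = 1011010011010011
Trailing zeros: 0, so the lowest set bit is bit 0 (value 1).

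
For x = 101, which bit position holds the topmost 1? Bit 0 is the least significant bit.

6

101 = 1100101
The topmost 1 is at position 6 (since 2^6 = 64 ≤ 101 < 128).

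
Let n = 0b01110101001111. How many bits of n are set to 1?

9

n = 1110101001111
Count the 1s: 1 + 1 + 1 + 1 + 1 + 1 + 1 + 1 + 1 = 9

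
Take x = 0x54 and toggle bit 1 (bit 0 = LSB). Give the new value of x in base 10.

86

x = 001010100
bit 1 is currently 0; toggle it via x ^ (1 << 1) = x ^ 2
→ 001010110 = 86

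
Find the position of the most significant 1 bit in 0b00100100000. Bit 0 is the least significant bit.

8

0b00100100000 = 100100000
The topmost 1 is at position 8 (since 2^8 = 256 ≤ 288 < 512).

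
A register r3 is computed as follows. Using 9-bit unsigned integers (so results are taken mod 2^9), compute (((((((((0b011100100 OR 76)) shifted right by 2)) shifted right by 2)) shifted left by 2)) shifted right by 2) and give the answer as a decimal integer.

0b011100100 = 011100100
76 = 001001100
→ OR → 011101100 = 236
→ shifted right by 2 → 000111011 = 59
→ shifted right by 2 → 000001110 = 14
→ shifted left by 2 (mod 2^9) → 000111000 = 56
→ shifted right by 2 → 000001110 = 14

14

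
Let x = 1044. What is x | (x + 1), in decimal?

x = 10000010100 = 1044
x + 1 = 10000010101
OR    = 10000010101 = 1045
(x | (x + 1) sets the lowest cleared bit.)

1045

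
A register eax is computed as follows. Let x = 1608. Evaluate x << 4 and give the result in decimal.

1608 = 000011001001000
shift left by 4 → 110010010000000 = 25728
(equivalently, 1608 × 2^4 = 1608 × 16)

25728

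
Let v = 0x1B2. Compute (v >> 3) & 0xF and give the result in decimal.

v = 110110010
Shift right by 3: 110110
Mask low 4 bits: 0110 = 6

6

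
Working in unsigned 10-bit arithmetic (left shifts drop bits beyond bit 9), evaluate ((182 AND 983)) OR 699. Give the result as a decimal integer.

182 = 0010110110
983 = 1111010111
→ AND → 0010010110 = 150
699 = 1010111011
→ OR → 1010111111 = 703

703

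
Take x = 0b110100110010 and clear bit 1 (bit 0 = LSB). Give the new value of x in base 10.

x = 110100110010
bit 1 is currently 1; clear it via x & ~(1 << 1) = x & ~2
→ 110100110000 = 3376

3376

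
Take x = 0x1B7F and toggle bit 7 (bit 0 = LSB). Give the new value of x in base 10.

x = 1101101111111
bit 7 is currently 0; toggle it via x ^ (1 << 7) = x ^ 128
→ 1101111111111 = 7167

7167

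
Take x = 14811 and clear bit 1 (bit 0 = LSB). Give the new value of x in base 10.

14809

x = 11100111011011
bit 1 is currently 1; clear it via x & ~(1 << 1) = x & ~2
→ 11100111011001 = 14809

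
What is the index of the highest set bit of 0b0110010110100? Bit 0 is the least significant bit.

0b0110010110100 = 110010110100
The topmost 1 is at position 11 (since 2^11 = 2048 ≤ 3252 < 4096).

11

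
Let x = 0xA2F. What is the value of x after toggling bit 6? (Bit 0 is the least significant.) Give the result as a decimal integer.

2671

x = 0101000101111
bit 6 is currently 0; toggle it via x ^ (1 << 6) = x ^ 64
→ 0101001101111 = 2671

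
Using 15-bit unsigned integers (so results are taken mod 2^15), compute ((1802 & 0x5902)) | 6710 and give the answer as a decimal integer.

6966

1802 = 000011100001010
0x5902 = 101100100000010
→ & → 000000100000010 = 258
6710 = 001101000110110
→ | → 001101100110110 = 6966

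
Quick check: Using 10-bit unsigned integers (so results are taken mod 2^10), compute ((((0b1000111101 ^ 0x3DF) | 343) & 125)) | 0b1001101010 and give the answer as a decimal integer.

639

0b1000111101 = 1000111101
0x3DF = 1111011111
→ ^ → 0111100010 = 482
343 = 0101010111
→ | → 0111110111 = 503
125 = 0001111101
→ & → 0001110101 = 117
0b1001101010 = 1001101010
→ | → 1001111111 = 639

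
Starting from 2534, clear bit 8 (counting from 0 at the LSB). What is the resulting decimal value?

2278

x = 0100111100110
bit 8 is currently 1; clear it via x & ~(1 << 8) = x & ~256
→ 0100011100110 = 2278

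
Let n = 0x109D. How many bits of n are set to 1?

6

0x109D = 1000010011101
Count the 1s: 1 + 1 + 1 + 1 + 1 + 1 = 6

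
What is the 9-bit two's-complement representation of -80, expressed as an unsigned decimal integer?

80 in 9 bits: 001010000
Invert: 110101111
Add 1:  110110000 = 432
(Check: 2^9 - 80 = 512 - 80 = 432.)

432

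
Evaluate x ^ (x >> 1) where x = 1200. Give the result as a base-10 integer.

x = 10010110000 = 1200
x>>1 = 01001011000
XOR  = 11011101000 = 1768
(x ^ (x >> 1) gives the standard binary-reflected Gray code of x.)

1768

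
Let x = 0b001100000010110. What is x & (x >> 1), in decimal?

x = 1100000010110 = 6166
x>>1 = 0110000001011
AND  = 0100000000010 = 2050
(x & (x >> 1) has a 1 wherever x has two consecutive 1 bits.)

2050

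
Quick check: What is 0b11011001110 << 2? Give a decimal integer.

6968

x = 0011011001110
shift left by 2 → 1101100111000 = 6968
(equivalently, 1742 × 2^2 = 1742 × 4)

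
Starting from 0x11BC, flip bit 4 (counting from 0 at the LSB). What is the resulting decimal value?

4524

x = 1000110111100
bit 4 is currently 1; toggle it via x ^ (1 << 4) = x ^ 16
→ 1000110101100 = 4524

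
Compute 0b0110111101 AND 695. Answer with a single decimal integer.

a = 0110111101
695 = 1010110111
AND → 0010110101 = 181

181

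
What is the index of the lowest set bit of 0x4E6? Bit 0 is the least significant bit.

0x4E6 = 10011100110
Trailing zeros: 1, so the lowest set bit is bit 1 (value 2).

1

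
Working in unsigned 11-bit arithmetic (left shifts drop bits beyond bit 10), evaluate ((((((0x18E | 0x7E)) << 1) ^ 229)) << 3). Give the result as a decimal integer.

0x18E = 00110001110
0x7E = 00001111110
→ | → 00111111110 = 510
→ << 1 (mod 2^11) → 01111111100 = 1020
229 = 00011100101
→ ^ → 01100011001 = 793
→ << 3 (mod 2^11) → 00011001000 = 200

200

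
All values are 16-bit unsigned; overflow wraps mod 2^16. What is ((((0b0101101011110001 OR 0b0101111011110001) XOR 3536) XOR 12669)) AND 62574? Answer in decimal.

0b0101101011110001 = 0101101011110001
0b0101111011110001 = 0101111011110001
→ OR → 0101111011110001 = 24305
3536 = 0000110111010000
→ XOR → 0101001100100001 = 21281
12669 = 0011000101111101
→ XOR → 0110001001011100 = 25180
62574 = 1111010001101110
→ AND → 0110000001001100 = 24652

24652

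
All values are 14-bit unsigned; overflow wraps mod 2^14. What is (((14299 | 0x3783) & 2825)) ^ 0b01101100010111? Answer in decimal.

14299 = 11011111011011
0x3783 = 11011110000011
→ | → 11011111011011 = 14299
2825 = 00101100001001
→ & → 00001100001001 = 777
0b01101100010111 = 01101100010111
→ ^ → 01100000011110 = 6174

6174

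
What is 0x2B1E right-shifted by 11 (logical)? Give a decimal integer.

0x2B1E = 10101100011110
shift right by 11 → 00000000000101 = 5
(equivalently, floor(11038 / 2048))

5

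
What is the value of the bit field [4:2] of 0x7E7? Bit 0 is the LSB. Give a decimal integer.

1

v = 11111100111
Shift right by 2: 111111001
Mask low 3 bits: 001 = 1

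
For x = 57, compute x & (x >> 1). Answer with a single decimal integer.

x = 111001 = 57
x>>1 = 011100
AND  = 011000 = 24
(x & (x >> 1) has a 1 wherever x has two consecutive 1 bits.)

24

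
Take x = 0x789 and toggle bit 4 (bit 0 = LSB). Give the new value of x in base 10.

x = 011110001001
bit 4 is currently 0; toggle it via x ^ (1 << 4) = x ^ 16
→ 011110011001 = 1945

1945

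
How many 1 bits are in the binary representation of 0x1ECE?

0x1ECE = 1111011001110
Count the 1s: 1 + 1 + 1 + 1 + 1 + 1 + 1 + 1 + 1 = 9

9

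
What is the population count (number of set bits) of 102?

102 = 1100110
Count the 1s: 1 + 1 + 1 + 1 = 4

4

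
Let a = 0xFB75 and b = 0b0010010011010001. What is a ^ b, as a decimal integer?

0xFB75 = 1111101101110101
b = 0010010011010001
XOR → 1101111110100100 = 57252

57252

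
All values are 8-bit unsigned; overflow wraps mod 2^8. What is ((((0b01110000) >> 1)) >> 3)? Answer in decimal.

7

0b01110000 = 01110000
→ >> 1 → 00111000 = 56
→ >> 3 → 00000111 = 7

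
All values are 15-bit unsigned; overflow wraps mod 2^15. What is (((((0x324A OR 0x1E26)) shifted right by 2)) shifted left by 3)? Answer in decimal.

31960

0x324A = 011001001001010
0x1E26 = 001111000100110
→ OR → 011111001101110 = 15982
→ shifted right by 2 → 000111110011011 = 3995
→ shifted left by 3 (mod 2^15) → 111110011011000 = 31960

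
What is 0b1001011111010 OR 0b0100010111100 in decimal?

a = 1001011111010
b = 0100010111100
 OR → 1101011111110 = 6910

6910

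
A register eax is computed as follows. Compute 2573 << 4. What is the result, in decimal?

2573 = 0000101000001101
shift left by 4 → 1010000011010000 = 41168
(equivalently, 2573 × 2^4 = 2573 × 16)

41168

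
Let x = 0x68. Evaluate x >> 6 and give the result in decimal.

1

0x68 = 1101000
shift right by 6 → 0000001 = 1
(equivalently, floor(104 / 64))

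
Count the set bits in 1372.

1372 = 10101011100
Count the 1s: 1 + 1 + 1 + 1 + 1 + 1 = 6

6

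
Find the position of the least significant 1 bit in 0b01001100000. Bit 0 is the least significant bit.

5

0b01001100000 = 1001100000
Trailing zeros: 5, so the lowest set bit is bit 5 (value 32).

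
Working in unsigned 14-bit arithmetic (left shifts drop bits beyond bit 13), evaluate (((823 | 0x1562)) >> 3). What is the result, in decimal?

823 = 00001100110111
0x1562 = 01010101100010
→ | → 01011101110111 = 6007
→ >> 3 → 00001011101110 = 750

750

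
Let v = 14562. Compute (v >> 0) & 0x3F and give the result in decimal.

34

v = 11100011100010
Shift right by 0: 11100011100010
Mask low 6 bits: 100010 = 34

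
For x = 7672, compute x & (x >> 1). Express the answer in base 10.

3320

x = 1110111111000 = 7672
x>>1 = 0111011111100
AND  = 0110011111000 = 3320
(x & (x >> 1) has a 1 wherever x has two consecutive 1 bits.)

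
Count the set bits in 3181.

7

3181 = 110001101101
Count the 1s: 1 + 1 + 1 + 1 + 1 + 1 + 1 = 7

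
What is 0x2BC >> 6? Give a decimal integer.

10

0x2BC = 1010111100
shift right by 6 → 0000001010 = 10
(equivalently, floor(700 / 64))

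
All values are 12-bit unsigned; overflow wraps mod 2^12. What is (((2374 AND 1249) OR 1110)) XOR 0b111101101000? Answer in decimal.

2878

2374 = 100101000110
1249 = 010011100001
→ AND → 000001000000 = 64
1110 = 010001010110
→ OR → 010001010110 = 1110
0b111101101000 = 111101101000
→ XOR → 101100111110 = 2878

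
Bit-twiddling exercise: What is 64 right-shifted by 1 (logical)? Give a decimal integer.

32

64 = 1000000
shift right by 1 → 0100000 = 32
(equivalently, floor(64 / 2))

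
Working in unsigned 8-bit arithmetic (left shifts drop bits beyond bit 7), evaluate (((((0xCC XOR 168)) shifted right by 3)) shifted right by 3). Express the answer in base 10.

1

0xCC = 11001100
168 = 10101000
→ XOR → 01100100 = 100
→ shifted right by 3 → 00001100 = 12
→ shifted right by 3 → 00000001 = 1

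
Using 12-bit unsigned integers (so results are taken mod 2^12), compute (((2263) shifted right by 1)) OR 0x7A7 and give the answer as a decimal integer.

2031

2263 = 100011010111
→ shifted right by 1 → 010001101011 = 1131
0x7A7 = 011110100111
→ OR → 011111101111 = 2031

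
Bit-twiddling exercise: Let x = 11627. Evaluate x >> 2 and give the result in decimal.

2906

11627 = 10110101101011
shift right by 2 → 00101101011010 = 2906
(equivalently, floor(11627 / 4))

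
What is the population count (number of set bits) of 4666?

6

4666 = 1001000111010
Count the 1s: 1 + 1 + 1 + 1 + 1 + 1 = 6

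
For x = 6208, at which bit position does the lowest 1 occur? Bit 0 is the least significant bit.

6208 = 1100001000000
Trailing zeros: 6, so the lowest set bit is bit 6 (value 64).

6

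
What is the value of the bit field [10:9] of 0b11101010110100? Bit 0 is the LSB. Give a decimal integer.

1

v = 11101010110100
Shift right by 9: 11101
Mask low 2 bits: 01 = 1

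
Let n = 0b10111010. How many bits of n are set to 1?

5

n = 10111010
Count the 1s: 1 + 1 + 1 + 1 + 1 = 5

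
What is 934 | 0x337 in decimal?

934 = 1110100110
0x337 = 1100110111
 OR → 1110110111 = 951

951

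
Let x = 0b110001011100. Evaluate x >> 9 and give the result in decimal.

6

x = 110001011100
shift right by 9 → 000000000110 = 6
(equivalently, floor(3164 / 512))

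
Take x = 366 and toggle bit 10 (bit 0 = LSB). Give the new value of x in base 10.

x = 00101101110
bit 10 is currently 0; toggle it via x ^ (1 << 10) = x ^ 1024
→ 10101101110 = 1390

1390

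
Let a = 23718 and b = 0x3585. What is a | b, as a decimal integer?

32167

23718 = 101110010100110
0x3585 = 011010110000101
 OR → 111110110100111 = 32167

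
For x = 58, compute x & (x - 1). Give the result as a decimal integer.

56

x = 111010 = 58
x - 1 = 111001
AND   = 111000 = 56
(x & (x - 1) clears the lowest set bit of x.)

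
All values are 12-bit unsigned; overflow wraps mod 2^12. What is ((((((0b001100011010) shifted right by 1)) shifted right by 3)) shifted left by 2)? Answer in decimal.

0b001100011010 = 001100011010
→ shifted right by 1 → 000110001101 = 397
→ shifted right by 3 → 000000110001 = 49
→ shifted left by 2 (mod 2^12) → 000011000100 = 196

196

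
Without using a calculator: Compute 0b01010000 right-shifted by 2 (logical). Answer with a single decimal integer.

x = 1010000
shift right by 2 → 0010100 = 20
(equivalently, floor(80 / 4))

20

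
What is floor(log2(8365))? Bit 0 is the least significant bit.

8365 = 10000010101101
The topmost 1 is at position 13 (since 2^13 = 8192 ≤ 8365 < 16384).

13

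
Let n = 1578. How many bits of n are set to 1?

1578 = 11000101010
Count the 1s: 1 + 1 + 1 + 1 + 1 = 5

5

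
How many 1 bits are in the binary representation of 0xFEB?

10

0xFEB = 111111101011
Count the 1s: 1 + 1 + 1 + 1 + 1 + 1 + 1 + 1 + 1 + 1 = 10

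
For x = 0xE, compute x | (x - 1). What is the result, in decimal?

x = 1110 = 14
x - 1 = 1101
OR    = 1111 = 15
(x | (x - 1) sets all bits below the lowest set bit.)

15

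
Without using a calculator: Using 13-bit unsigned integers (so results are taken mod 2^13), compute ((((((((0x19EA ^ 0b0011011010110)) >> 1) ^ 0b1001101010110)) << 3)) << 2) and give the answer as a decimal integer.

6400

0x19EA = 1100111101010
0b0011011010110 = 0011011010110
→ ^ → 1111100111100 = 7996
→ >> 1 → 0111110011110 = 3998
0b1001101010110 = 1001101010110
→ ^ → 1110011001000 = 7368
→ << 3 (mod 2^13) → 0011001000000 = 1600
→ << 2 (mod 2^13) → 1100100000000 = 6400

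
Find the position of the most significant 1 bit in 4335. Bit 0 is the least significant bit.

4335 = 1000011101111
The topmost 1 is at position 12 (since 2^12 = 4096 ≤ 4335 < 8192).

12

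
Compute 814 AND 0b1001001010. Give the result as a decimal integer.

814 = 1100101110
b = 1001001010
AND → 1000001010 = 522

522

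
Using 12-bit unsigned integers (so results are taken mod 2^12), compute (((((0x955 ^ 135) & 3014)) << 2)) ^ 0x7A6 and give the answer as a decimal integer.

174

0x955 = 100101010101
135 = 000010000111
→ ^ → 100111010010 = 2514
3014 = 101111000110
→ & → 100111000010 = 2498
→ << 2 (mod 2^12) → 011100001000 = 1800
0x7A6 = 011110100110
→ ^ → 000010101110 = 174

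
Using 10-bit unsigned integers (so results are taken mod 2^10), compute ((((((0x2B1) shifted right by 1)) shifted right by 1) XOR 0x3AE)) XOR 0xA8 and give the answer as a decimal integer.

938

0x2B1 = 1010110001
→ shifted right by 1 → 0101011000 = 344
→ shifted right by 1 → 0010101100 = 172
0x3AE = 1110101110
→ XOR → 1100000010 = 770
0xA8 = 0010101000
→ XOR → 1110101010 = 938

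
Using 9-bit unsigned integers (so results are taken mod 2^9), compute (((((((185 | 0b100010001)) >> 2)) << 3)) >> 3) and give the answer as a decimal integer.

46

185 = 010111001
0b100010001 = 100010001
→ | → 110111001 = 441
→ >> 2 → 001101110 = 110
→ << 3 (mod 2^9) → 101110000 = 368
→ >> 3 → 000101110 = 46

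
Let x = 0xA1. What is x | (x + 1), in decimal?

x = 10100001 = 161
x + 1 = 10100010
OR    = 10100011 = 163
(x | (x + 1) sets the lowest cleared bit.)

163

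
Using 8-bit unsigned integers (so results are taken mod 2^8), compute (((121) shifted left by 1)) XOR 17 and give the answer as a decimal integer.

121 = 01111001
→ shifted left by 1 (mod 2^8) → 11110010 = 242
17 = 00010001
→ XOR → 11100011 = 227

227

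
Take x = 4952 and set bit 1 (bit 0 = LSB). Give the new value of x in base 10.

x = 1001101011000
bit 1 is currently 0; set it via x | (1 << 1) = x | 2
→ 1001101011010 = 4954

4954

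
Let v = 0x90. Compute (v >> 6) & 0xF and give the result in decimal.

2

v = 0010010000
Shift right by 6: 0010
Mask low 4 bits: 0010 = 2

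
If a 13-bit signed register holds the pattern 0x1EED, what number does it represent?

-275

pattern = 1111011101101 (MSB is 1 ⇒ negative)
Invert: 0000100010010, add 1 → 0000100010011 = 275, so the value is -275.
(Equivalently: 7917 - 2^13 = 7917 - 8192 = -275.)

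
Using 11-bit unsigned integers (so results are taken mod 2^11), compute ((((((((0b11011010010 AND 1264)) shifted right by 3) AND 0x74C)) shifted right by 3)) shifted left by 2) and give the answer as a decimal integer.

0b11011010010 = 11011010010
1264 = 10011110000
→ AND → 10011010000 = 1232
→ shifted right by 3 → 00010011010 = 154
0x74C = 11101001100
→ AND → 00000001000 = 8
→ shifted right by 3 → 00000000001 = 1
→ shifted left by 2 (mod 2^11) → 00000000100 = 4

4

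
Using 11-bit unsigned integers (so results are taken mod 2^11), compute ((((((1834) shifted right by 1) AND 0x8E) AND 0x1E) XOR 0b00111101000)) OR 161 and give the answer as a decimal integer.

1834 = 11100101010
→ shifted right by 1 → 01110010101 = 917
0x8E = 00010001110
→ AND → 00010000100 = 132
0x1E = 00000011110
→ AND → 00000000100 = 4
0b00111101000 = 00111101000
→ XOR → 00111101100 = 492
161 = 00010100001
→ OR → 00111101101 = 493

493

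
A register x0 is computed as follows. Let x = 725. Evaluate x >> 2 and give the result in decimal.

181

725 = 1011010101
shift right by 2 → 0010110101 = 181
(equivalently, floor(725 / 4))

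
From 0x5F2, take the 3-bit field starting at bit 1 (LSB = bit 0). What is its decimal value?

1

v = 0010111110010
Shift right by 1: 001011111001
Mask low 3 bits: 001 = 1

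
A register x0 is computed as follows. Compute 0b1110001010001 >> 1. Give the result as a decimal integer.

3624

x = 1110001010001
shift right by 1 → 0111000101000 = 3624
(equivalently, floor(7249 / 2))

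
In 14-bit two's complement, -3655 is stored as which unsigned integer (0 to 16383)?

12729

3655 in 14 bits: 00111001000111
Invert: 11000110111000
Add 1:  11000110111001 = 12729
(Check: 2^14 - 3655 = 16384 - 3655 = 12729.)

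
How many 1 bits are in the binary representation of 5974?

8

5974 = 1011101010110
Count the 1s: 1 + 1 + 1 + 1 + 1 + 1 + 1 + 1 = 8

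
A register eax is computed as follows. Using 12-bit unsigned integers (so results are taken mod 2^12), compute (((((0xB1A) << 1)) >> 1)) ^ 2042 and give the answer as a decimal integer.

0xB1A = 101100011010
→ << 1 (mod 2^12) → 011000110100 = 1588
→ >> 1 → 001100011010 = 794
2042 = 011111111010
→ ^ → 010011100000 = 1248

1248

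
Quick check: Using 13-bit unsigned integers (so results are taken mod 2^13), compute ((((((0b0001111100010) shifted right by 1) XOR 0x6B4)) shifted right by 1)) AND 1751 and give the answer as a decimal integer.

642

0b0001111100010 = 0001111100010
→ shifted right by 1 → 0000111110001 = 497
0x6B4 = 0011010110100
→ XOR → 0011101000101 = 1861
→ shifted right by 1 → 0001110100010 = 930
1751 = 0011011010111
→ AND → 0001010000010 = 642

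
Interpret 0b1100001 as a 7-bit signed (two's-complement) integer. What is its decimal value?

-31

pattern = 1100001 (MSB is 1 ⇒ negative)
Invert: 0011110, add 1 → 0011111 = 31, so the value is -31.
(Equivalently: 97 - 2^7 = 97 - 128 = -31.)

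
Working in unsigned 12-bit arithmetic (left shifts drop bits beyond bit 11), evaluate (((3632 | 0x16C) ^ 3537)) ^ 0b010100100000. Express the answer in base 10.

1933

3632 = 111000110000
0x16C = 000101101100
→ | → 111101111100 = 3964
3537 = 110111010001
→ ^ → 001010101101 = 685
0b010100100000 = 010100100000
→ ^ → 011110001101 = 1933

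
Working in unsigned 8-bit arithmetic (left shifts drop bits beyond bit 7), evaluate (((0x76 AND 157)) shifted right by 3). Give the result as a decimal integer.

2

0x76 = 01110110
157 = 10011101
→ AND → 00010100 = 20
→ shifted right by 3 → 00000010 = 2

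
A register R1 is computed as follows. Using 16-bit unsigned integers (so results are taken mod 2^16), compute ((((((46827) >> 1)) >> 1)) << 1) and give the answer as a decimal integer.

46827 = 1011011011101011
→ >> 1 → 0101101101110101 = 23413
→ >> 1 → 0010110110111010 = 11706
→ << 1 (mod 2^16) → 0101101101110100 = 23412

23412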